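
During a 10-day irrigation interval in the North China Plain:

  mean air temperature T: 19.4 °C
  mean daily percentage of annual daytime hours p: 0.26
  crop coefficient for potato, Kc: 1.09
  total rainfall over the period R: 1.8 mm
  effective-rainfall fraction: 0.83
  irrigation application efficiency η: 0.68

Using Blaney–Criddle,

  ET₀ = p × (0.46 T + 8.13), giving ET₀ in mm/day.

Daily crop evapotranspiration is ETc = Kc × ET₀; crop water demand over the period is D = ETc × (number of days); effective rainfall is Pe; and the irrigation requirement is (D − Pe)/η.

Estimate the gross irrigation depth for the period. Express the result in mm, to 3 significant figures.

ET₀ = 0.26 × (0.46 × 19.4 + 8.13) = 0.26 × 17.054 = 4.4340 mm/d
ETc = Kc × ET₀ = 1.09 × 4.4340 = 4.8331 mm/d
Crop demand D = ETc × 10 d = 4.8331 × 10 = 48.331 mm
Pe = 0.83 × 1.8 = 1.494 mm
D − Pe = 48.331 − 1.494 = 46.837 mm
Gross irrigation = 46.837 / 0.68 = 68.878 mm

68.9 mm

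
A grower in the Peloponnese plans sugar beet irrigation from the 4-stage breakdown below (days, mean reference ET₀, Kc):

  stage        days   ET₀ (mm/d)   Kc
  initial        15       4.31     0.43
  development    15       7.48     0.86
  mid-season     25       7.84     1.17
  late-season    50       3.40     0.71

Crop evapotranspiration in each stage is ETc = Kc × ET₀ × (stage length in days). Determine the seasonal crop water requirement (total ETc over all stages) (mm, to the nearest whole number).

initial: 0.43 × 4.31 × 15 = 27.80 mm
development: 0.86 × 7.48 × 15 = 96.49 mm
mid-season: 1.17 × 7.84 × 25 = 229.32 mm
late-season: 0.71 × 3.40 × 50 = 120.70 mm
Seasonal total = 474.31 mm

474 mm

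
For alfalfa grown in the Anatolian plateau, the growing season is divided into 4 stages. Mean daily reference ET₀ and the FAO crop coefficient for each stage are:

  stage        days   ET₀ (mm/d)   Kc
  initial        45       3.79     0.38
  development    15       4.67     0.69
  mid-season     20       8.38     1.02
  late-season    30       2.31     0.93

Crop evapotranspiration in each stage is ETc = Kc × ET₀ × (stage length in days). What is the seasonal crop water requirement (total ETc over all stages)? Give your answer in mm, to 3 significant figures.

349 mm

initial: 0.38 × 3.79 × 45 = 64.81 mm
development: 0.69 × 4.67 × 15 = 48.33 mm
mid-season: 1.02 × 8.38 × 20 = 170.95 mm
late-season: 0.93 × 2.31 × 30 = 64.45 mm
Seasonal total = 348.54 mm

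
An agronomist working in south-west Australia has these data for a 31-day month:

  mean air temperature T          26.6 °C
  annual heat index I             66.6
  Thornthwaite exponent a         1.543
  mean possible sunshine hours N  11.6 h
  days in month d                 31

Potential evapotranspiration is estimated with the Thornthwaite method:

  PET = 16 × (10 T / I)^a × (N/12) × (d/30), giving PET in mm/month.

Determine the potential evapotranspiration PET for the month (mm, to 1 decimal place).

10T/I = 10 × 26.6 / 66.6 = 3.9940
(10T/I)^a = 3.9940^1.543 = 8.4717
Uncorrected PET = 16 × 8.4717 = 135.547 mm
Correction = (N/12)(d/30) = (11.6/12)(31/30) = 0.9989
PET = 135.547 × 0.9989 = 135.398 mm/month

135.4 mm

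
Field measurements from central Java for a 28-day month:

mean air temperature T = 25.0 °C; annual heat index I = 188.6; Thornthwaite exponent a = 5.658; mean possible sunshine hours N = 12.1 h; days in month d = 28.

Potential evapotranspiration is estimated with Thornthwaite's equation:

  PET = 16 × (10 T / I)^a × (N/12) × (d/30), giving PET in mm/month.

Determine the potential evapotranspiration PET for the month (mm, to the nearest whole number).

74 mm

10T/I = 10 × 25.0 / 188.6 = 1.3256
(10T/I)^a = 1.3256^5.658 = 4.9273
Uncorrected PET = 16 × 4.9273 = 78.837 mm
Correction = (N/12)(d/30) = (12.1/12)(28/30) = 0.9411
PET = 78.837 × 0.9411 = 74.194 mm/month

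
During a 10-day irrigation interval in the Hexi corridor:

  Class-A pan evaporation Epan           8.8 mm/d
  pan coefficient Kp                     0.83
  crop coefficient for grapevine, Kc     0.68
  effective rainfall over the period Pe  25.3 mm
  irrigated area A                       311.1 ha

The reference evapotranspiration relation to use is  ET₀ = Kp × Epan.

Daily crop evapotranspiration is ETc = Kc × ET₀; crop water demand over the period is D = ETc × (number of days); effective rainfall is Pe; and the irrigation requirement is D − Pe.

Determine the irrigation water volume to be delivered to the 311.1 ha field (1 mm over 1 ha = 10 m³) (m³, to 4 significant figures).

75810 m³

ET₀ = 0.83 × 8.8 = 7.3040 mm/d
ETc = Kc × ET₀ = 0.68 × 7.3040 = 4.9667 mm/d
Crop demand D = ETc × 10 d = 4.9667 × 10 = 49.667 mm
D − Pe = 49.667 − 25.3 = 24.367 mm
Volume = 24.367 mm × 311.1 ha × 10 = 75805.7 m³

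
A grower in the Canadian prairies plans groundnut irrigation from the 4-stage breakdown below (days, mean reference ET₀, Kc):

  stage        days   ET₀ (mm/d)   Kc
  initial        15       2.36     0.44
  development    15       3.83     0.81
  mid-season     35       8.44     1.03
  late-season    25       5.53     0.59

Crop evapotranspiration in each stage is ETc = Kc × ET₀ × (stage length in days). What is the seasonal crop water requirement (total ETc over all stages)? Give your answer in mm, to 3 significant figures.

initial: 0.44 × 2.36 × 15 = 15.58 mm
development: 0.81 × 3.83 × 15 = 46.53 mm
mid-season: 1.03 × 8.44 × 35 = 304.26 mm
late-season: 0.59 × 5.53 × 25 = 81.57 mm
Seasonal total = 447.94 mm

448 mm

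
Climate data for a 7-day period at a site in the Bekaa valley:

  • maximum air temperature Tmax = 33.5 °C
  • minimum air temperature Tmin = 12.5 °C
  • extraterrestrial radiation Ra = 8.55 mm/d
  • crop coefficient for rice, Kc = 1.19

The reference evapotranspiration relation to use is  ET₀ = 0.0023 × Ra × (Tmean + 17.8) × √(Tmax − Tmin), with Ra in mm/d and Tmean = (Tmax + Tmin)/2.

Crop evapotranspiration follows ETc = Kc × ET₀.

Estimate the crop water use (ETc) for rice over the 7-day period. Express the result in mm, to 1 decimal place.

30.6 mm

Tmean = (33.5 + 12.5)/2 = 23.00 °C
ET₀ = 0.0023 × 8.55 × (23.00 + 17.8) × √21.0 = 0.0023 × 8.55 × 40.80 × 4.5826 = 3.6768 mm/d
ETc = Kc × ET₀ = 1.19 × 3.6768 = 4.3754 mm/d
Over 7 days: 4.3754 × 7 = 30.628 mm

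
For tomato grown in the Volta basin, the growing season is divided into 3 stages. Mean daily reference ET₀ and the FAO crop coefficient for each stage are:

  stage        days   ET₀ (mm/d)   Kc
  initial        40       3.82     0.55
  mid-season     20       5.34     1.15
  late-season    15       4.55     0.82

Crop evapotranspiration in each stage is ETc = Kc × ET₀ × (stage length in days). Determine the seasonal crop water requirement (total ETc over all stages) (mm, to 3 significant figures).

initial: 0.55 × 3.82 × 40 = 84.04 mm
mid-season: 1.15 × 5.34 × 20 = 122.82 mm
late-season: 0.82 × 4.55 × 15 = 55.97 mm
Seasonal total = 262.83 mm

263 mm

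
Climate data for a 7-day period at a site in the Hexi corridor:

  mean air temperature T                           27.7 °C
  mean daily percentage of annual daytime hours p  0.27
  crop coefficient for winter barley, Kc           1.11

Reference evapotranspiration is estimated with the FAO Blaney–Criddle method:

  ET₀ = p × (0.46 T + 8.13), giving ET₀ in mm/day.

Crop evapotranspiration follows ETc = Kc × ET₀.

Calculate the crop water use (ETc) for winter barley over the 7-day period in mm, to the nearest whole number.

44 mm

ET₀ = 0.27 × (0.46 × 27.7 + 8.13) = 0.27 × 20.872 = 5.6354 mm/d
ETc = Kc × ET₀ = 1.11 × 5.6354 = 6.2553 mm/d
Over 7 days: 6.2553 × 7 = 43.787 mm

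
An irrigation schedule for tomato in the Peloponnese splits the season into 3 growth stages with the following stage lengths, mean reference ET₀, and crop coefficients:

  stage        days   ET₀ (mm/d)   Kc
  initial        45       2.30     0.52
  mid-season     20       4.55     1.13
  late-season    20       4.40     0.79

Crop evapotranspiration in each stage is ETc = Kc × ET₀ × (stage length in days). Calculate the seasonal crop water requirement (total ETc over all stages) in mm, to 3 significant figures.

226 mm

initial: 0.52 × 2.30 × 45 = 53.82 mm
mid-season: 1.13 × 4.55 × 20 = 102.83 mm
late-season: 0.79 × 4.40 × 20 = 69.52 mm
Seasonal total = 226.17 mm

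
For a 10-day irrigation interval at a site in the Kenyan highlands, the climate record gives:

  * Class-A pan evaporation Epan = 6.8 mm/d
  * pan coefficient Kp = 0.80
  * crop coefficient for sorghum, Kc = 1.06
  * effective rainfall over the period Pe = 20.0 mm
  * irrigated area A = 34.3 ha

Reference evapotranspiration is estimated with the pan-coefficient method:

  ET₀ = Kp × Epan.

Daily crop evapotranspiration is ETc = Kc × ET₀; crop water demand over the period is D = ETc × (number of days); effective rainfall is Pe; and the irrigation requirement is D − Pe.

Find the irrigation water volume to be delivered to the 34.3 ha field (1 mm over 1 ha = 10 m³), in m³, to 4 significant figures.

ET₀ = 0.80 × 6.8 = 5.4400 mm/d
ETc = Kc × ET₀ = 1.06 × 5.4400 = 5.7664 mm/d
Crop demand D = ETc × 10 d = 5.7664 × 10 = 57.664 mm
D − Pe = 57.664 − 20.0 = 37.664 mm
Volume = 37.664 mm × 34.3 ha × 10 = 12918.8 m³

12920 m³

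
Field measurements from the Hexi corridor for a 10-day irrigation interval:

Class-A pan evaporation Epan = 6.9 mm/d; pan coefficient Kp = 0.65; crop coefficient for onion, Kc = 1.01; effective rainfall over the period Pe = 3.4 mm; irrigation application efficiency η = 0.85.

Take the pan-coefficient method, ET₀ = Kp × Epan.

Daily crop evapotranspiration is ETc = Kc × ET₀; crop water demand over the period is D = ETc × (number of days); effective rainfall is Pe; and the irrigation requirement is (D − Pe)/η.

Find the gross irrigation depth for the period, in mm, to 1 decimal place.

ET₀ = 0.65 × 6.9 = 4.4850 mm/d
ETc = Kc × ET₀ = 1.01 × 4.4850 = 4.5299 mm/d
Crop demand D = ETc × 10 d = 4.5299 × 10 = 45.299 mm
D − Pe = 45.299 − 3.4 = 41.899 mm
Gross irrigation = 41.899 / 0.85 = 49.293 mm

49.3 mm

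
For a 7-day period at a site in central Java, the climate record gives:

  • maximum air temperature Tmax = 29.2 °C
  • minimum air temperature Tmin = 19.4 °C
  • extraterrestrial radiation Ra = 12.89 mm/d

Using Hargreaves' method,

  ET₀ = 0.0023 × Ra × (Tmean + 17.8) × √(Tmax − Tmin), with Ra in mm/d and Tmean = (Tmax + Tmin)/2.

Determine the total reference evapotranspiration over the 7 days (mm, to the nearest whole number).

27 mm

Tmean = (29.2 + 19.4)/2 = 24.30 °C
ET₀ = 0.0023 × 12.89 × (24.30 + 17.8) × √9.8 = 0.0023 × 12.89 × 42.10 × 3.1305 = 3.9073 mm/d
Over 7 days: 3.9073 × 7 = 27.351 mm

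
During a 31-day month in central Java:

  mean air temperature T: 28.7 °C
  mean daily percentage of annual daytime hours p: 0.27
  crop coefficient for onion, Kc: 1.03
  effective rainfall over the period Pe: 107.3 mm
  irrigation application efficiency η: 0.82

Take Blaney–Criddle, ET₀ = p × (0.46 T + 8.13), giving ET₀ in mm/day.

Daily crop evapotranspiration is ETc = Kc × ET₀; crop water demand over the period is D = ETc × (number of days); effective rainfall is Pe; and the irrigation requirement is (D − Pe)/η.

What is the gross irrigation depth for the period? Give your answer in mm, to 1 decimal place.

ET₀ = 0.27 × (0.46 × 28.7 + 8.13) = 0.27 × 21.332 = 5.7596 mm/d
ETc = Kc × ET₀ = 1.03 × 5.7596 = 5.9324 mm/d
Crop demand D = ETc × 31 d = 5.9324 × 31 = 183.904 mm
D − Pe = 183.904 − 107.3 = 76.604 mm
Gross irrigation = 76.604 / 0.82 = 93.420 mm

93.4 mm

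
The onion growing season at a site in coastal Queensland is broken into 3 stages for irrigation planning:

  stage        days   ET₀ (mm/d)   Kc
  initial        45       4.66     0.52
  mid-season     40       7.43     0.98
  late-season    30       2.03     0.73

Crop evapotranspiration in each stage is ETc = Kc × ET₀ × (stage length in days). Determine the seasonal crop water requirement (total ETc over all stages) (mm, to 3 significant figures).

initial: 0.52 × 4.66 × 45 = 109.04 mm
mid-season: 0.98 × 7.43 × 40 = 291.26 mm
late-season: 0.73 × 2.03 × 30 = 44.46 mm
Seasonal total = 444.76 mm

445 mm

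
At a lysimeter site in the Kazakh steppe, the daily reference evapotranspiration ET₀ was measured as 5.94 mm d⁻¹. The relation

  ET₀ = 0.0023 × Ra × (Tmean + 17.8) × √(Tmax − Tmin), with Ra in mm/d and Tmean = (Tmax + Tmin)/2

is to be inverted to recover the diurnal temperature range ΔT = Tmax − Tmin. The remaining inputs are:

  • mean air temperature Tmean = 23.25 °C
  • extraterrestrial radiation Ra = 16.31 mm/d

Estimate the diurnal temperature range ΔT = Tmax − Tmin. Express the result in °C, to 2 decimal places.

14.88 °C

√ΔT = ET₀ / [0.0023 × Ra × (Tmean+17.8)] = 5.94 / (0.0023 × 16.31 × 41.05) = 3.8574
ΔT = 3.8574² = 14.880 °C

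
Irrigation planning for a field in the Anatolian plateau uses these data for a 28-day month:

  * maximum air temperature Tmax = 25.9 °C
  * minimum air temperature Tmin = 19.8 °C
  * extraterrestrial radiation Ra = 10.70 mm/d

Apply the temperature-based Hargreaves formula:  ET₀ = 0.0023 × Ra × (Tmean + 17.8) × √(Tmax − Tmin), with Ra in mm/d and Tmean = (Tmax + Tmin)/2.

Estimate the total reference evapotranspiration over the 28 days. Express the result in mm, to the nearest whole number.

69 mm

Tmean = (25.9 + 19.8)/2 = 22.85 °C
ET₀ = 0.0023 × 10.70 × (22.85 + 17.8) × √6.1 = 0.0023 × 10.70 × 40.65 × 2.4698 = 2.4708 mm/d
Over 28 days: 2.4708 × 28 = 69.182 mm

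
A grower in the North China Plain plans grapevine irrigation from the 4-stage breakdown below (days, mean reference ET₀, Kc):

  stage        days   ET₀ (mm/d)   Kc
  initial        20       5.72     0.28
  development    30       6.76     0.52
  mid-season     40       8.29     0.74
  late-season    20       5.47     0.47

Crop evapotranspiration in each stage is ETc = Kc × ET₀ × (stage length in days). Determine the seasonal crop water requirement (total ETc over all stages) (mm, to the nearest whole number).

initial: 0.28 × 5.72 × 20 = 32.03 mm
development: 0.52 × 6.76 × 30 = 105.46 mm
mid-season: 0.74 × 8.29 × 40 = 245.38 mm
late-season: 0.47 × 5.47 × 20 = 51.42 mm
Seasonal total = 434.29 mm

434 mm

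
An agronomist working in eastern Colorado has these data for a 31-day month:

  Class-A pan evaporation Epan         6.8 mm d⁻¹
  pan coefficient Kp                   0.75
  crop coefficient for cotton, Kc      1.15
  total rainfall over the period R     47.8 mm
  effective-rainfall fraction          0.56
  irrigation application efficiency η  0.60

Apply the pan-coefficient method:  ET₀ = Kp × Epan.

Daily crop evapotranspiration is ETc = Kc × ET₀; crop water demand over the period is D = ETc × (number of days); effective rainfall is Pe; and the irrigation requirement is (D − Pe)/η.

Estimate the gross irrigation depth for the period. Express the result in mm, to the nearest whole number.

ET₀ = 0.75 × 6.8 = 5.1000 mm/d
ETc = Kc × ET₀ = 1.15 × 5.1000 = 5.8650 mm/d
Crop demand D = ETc × 31 d = 5.8650 × 31 = 181.815 mm
Pe = 0.56 × 47.8 = 26.768 mm
D − Pe = 181.815 − 26.768 = 155.047 mm
Gross irrigation = 155.047 / 0.60 = 258.412 mm

258 mm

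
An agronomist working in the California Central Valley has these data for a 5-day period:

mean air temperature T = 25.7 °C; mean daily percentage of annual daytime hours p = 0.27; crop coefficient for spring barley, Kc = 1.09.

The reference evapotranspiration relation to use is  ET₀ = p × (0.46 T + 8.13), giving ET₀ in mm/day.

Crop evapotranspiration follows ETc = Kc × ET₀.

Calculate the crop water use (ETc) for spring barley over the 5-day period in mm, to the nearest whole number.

29 mm

ET₀ = 0.27 × (0.46 × 25.7 + 8.13) = 0.27 × 19.952 = 5.3870 mm/d
ETc = Kc × ET₀ = 1.09 × 5.3870 = 5.8718 mm/d
Over 5 days: 5.8718 × 5 = 29.359 mm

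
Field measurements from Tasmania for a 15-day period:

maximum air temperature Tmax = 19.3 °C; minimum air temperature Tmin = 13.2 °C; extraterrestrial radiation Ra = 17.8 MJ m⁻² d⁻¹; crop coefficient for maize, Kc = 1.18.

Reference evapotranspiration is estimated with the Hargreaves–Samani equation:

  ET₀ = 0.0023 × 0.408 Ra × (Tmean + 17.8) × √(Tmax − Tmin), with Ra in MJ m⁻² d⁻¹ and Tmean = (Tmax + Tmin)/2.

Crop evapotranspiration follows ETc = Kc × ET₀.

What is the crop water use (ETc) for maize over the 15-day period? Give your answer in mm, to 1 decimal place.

Tmean = (19.3 + 13.2)/2 = 16.25 °C
0.408 Ra = 0.408 × 17.8 = 7.2624 mm/d equivalent
ET₀ = 0.0023 × 7.2624 × (16.25 + 17.8) × √6.1 = 0.0023 × 7.2624 × 34.05 × 2.4698 = 1.4047 mm/d
ETc = Kc × ET₀ = 1.18 × 1.4047 = 1.6575 mm/d
Over 15 days: 1.6575 × 15 = 24.863 mm

24.9 mm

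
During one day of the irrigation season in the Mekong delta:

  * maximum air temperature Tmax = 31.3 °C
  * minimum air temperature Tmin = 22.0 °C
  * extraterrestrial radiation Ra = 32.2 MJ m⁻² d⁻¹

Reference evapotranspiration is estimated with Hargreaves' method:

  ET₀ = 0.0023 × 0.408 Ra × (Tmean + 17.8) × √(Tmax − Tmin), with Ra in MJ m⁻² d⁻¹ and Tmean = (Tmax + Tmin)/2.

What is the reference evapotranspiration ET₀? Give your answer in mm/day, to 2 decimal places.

Tmean = (31.3 + 22.0)/2 = 26.65 °C
0.408 Ra = 0.408 × 32.2 = 13.1376 mm/d equivalent
ET₀ = 0.0023 × 13.1376 × (26.65 + 17.8) × √9.3 = 0.0023 × 13.1376 × 44.45 × 3.0496 = 4.0960 mm/d

4.10 mm/day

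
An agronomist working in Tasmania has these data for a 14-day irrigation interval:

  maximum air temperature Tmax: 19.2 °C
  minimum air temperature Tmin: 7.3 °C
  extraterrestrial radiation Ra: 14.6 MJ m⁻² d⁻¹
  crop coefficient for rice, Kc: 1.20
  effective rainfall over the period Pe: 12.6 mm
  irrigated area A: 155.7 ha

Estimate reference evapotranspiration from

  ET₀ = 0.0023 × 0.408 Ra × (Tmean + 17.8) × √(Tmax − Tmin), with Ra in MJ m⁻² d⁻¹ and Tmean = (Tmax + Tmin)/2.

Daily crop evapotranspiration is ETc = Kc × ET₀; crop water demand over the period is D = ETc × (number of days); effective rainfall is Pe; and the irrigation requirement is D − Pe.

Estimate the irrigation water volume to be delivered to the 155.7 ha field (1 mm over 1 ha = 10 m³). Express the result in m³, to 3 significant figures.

18800 m³

Tmean = (19.2 + 7.3)/2 = 13.25 °C
0.408 Ra = 0.408 × 14.6 = 5.9568 mm/d equivalent
ET₀ = 0.0023 × 5.9568 × (13.25 + 17.8) × √11.9 = 0.0023 × 5.9568 × 31.05 × 3.4496 = 1.4675 mm/d
ETc = Kc × ET₀ = 1.20 × 1.4675 = 1.7610 mm/d
Crop demand D = ETc × 14 d = 1.7610 × 14 = 24.654 mm
D − Pe = 24.654 − 12.6 = 12.054 mm
Volume = 12.054 mm × 155.7 ha × 10 = 18768.1 m³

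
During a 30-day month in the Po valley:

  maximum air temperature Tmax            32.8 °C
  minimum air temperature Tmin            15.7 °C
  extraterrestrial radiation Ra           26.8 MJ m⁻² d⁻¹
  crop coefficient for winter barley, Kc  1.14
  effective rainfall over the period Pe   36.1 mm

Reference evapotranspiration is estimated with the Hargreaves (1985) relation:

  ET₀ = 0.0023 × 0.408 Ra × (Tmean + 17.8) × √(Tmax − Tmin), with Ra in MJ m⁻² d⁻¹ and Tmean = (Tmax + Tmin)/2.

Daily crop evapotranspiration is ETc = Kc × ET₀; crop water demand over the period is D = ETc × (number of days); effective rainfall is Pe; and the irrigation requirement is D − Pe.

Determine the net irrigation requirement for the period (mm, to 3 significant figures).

Tmean = (32.8 + 15.7)/2 = 24.25 °C
0.408 Ra = 0.408 × 26.8 = 10.9344 mm/d equivalent
ET₀ = 0.0023 × 10.9344 × (24.25 + 17.8) × √17.1 = 0.0023 × 10.9344 × 42.05 × 4.1352 = 4.3731 mm/d
ETc = Kc × ET₀ = 1.14 × 4.3731 = 4.9853 mm/d
Crop demand D = ETc × 30 d = 4.9853 × 30 = 149.559 mm
D − Pe = 149.559 − 36.1 = 113.459 mm

113 mm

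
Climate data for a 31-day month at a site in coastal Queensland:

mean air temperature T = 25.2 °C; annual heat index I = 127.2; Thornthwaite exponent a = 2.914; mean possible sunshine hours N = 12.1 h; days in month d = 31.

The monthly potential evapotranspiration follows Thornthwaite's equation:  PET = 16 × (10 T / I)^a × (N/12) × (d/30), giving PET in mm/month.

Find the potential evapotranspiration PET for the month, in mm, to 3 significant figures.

10T/I = 10 × 25.2 / 127.2 = 1.9811
(10T/I)^a = 1.9811^2.914 = 7.3314
Uncorrected PET = 16 × 7.3314 = 117.302 mm
Correction = (N/12)(d/30) = (12.1/12)(31/30) = 1.0419
PET = 117.302 × 1.0419 = 122.217 mm/month

122 mm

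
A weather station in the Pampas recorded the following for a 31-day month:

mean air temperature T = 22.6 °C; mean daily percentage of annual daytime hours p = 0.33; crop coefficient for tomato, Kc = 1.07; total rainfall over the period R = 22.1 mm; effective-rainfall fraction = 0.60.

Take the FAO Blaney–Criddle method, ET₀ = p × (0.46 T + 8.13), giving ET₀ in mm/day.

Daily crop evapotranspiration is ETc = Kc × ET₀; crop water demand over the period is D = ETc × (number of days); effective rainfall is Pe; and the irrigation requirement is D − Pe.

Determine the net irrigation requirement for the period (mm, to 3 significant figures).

ET₀ = 0.33 × (0.46 × 22.6 + 8.13) = 0.33 × 18.526 = 6.1136 mm/d
ETc = Kc × ET₀ = 1.07 × 6.1136 = 6.5416 mm/d
Crop demand D = ETc × 31 d = 6.5416 × 31 = 202.790 mm
Pe = 0.60 × 22.1 = 13.260 mm
D − Pe = 202.790 − 13.260 = 189.530 mm

190 mm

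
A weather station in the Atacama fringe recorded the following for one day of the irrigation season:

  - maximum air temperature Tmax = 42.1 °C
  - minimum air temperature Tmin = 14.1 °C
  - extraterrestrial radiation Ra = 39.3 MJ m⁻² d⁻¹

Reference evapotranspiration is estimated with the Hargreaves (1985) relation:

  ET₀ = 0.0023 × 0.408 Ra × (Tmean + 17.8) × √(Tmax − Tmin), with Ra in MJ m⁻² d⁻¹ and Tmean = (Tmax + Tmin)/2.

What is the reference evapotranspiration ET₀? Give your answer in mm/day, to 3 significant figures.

8.96 mm/day

Tmean = (42.1 + 14.1)/2 = 28.10 °C
0.408 Ra = 0.408 × 39.3 = 16.0344 mm/d equivalent
ET₀ = 0.0023 × 16.0344 × (28.10 + 17.8) × √28.0 = 0.0023 × 16.0344 × 45.90 × 5.2915 = 8.9572 mm/d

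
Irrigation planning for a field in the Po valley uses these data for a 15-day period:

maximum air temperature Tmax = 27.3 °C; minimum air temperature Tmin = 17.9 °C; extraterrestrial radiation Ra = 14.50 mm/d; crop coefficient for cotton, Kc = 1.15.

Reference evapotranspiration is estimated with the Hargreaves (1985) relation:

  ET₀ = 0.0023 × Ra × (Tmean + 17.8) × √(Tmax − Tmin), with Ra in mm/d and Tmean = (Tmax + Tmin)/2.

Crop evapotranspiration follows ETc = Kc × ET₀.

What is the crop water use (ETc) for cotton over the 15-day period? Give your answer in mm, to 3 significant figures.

Tmean = (27.3 + 17.9)/2 = 22.60 °C
ET₀ = 0.0023 × 14.50 × (22.60 + 17.8) × √9.4 = 0.0023 × 14.50 × 40.40 × 3.0659 = 4.1308 mm/d
ETc = Kc × ET₀ = 1.15 × 4.1308 = 4.7504 mm/d
Over 15 days: 4.7504 × 15 = 71.256 mm

71.3 mm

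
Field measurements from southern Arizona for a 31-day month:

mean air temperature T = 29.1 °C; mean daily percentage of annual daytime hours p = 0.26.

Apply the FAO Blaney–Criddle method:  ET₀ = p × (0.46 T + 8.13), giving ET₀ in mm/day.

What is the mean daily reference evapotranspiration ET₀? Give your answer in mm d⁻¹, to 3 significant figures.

5.59 mm d⁻¹

ET₀ = 0.26 × (0.46 × 29.1 + 8.13) = 0.26 × 21.516 = 5.5942 mm/d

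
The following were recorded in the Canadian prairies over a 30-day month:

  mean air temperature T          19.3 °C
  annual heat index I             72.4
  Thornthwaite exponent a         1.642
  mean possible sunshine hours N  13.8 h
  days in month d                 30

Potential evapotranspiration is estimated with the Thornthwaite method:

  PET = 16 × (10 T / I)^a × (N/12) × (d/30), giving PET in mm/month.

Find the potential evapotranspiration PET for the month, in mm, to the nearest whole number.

92 mm

10T/I = 10 × 19.3 / 72.4 = 2.6657
(10T/I)^a = 2.6657^1.642 = 5.0024
Uncorrected PET = 16 × 5.0024 = 80.038 mm
Correction = (N/12)(d/30) = (13.8/12)(30/30) = 1.1500
PET = 80.038 × 1.1500 = 92.044 mm/month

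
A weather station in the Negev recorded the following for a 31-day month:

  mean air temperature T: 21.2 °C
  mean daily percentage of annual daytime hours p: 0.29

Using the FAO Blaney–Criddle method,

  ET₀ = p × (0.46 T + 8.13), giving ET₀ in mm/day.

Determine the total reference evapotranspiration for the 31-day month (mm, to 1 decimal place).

ET₀ = 0.29 × (0.46 × 21.2 + 8.13) = 0.29 × 17.882 = 5.1858 mm/d
Monthly total = 5.1858 × 31 = 160.760 mm

160.8 mm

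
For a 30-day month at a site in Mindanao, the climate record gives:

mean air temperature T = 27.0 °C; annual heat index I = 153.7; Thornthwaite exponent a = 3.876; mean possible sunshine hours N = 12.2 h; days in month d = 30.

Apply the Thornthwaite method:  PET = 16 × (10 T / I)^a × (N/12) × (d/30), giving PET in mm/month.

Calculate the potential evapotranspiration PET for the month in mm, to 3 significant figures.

10T/I = 10 × 27.0 / 153.7 = 1.7567
(10T/I)^a = 1.7567^3.876 = 8.8807
Uncorrected PET = 16 × 8.8807 = 142.091 mm
Correction = (N/12)(d/30) = (12.2/12)(30/30) = 1.0167
PET = 142.091 × 1.0167 = 144.464 mm/month

144 mm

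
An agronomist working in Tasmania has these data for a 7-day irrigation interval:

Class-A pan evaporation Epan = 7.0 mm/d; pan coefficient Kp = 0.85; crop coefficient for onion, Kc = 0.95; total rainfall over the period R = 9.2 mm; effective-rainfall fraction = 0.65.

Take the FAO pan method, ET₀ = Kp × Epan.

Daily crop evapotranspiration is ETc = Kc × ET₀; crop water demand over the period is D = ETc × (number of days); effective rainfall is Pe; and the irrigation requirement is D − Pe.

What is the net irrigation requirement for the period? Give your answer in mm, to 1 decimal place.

ET₀ = 0.85 × 7.0 = 5.9500 mm/d
ETc = Kc × ET₀ = 0.95 × 5.9500 = 5.6525 mm/d
Crop demand D = ETc × 7 d = 5.6525 × 7 = 39.568 mm
Pe = 0.65 × 9.2 = 5.980 mm
D − Pe = 39.568 − 5.980 = 33.588 mm

33.6 mm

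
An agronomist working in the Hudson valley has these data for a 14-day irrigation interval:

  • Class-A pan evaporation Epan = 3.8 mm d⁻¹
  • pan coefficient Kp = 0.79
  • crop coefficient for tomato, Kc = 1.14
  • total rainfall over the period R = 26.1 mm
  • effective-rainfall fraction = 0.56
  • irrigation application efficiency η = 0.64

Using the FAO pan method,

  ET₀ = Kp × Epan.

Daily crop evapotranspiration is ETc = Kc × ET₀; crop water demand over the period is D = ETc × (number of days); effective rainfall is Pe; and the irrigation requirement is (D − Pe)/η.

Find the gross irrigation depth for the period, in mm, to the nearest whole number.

52 mm

ET₀ = 0.79 × 3.8 = 3.0020 mm/d
ETc = Kc × ET₀ = 1.14 × 3.0020 = 3.4223 mm/d
Crop demand D = ETc × 14 d = 3.4223 × 14 = 47.912 mm
Pe = 0.56 × 26.1 = 14.616 mm
D − Pe = 47.912 − 14.616 = 33.296 mm
Gross irrigation = 33.296 / 0.64 = 52.025 mm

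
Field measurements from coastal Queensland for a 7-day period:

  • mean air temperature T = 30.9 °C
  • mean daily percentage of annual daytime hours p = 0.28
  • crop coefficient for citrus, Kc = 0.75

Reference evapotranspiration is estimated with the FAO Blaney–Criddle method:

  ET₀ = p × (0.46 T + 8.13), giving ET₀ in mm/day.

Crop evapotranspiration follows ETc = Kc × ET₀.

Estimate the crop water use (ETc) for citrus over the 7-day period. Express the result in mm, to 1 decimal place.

ET₀ = 0.28 × (0.46 × 30.9 + 8.13) = 0.28 × 22.344 = 6.2563 mm/d
ETc = Kc × ET₀ = 0.75 × 6.2563 = 4.6922 mm/d
Over 7 days: 4.6922 × 7 = 32.845 mm

32.8 mm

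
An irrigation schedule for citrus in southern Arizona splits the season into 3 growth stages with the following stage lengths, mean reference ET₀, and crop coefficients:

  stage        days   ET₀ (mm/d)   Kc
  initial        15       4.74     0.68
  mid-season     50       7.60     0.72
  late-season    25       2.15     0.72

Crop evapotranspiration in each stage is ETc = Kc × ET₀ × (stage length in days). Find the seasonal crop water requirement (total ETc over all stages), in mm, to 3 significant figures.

initial: 0.68 × 4.74 × 15 = 48.35 mm
mid-season: 0.72 × 7.60 × 50 = 273.60 mm
late-season: 0.72 × 2.15 × 25 = 38.70 mm
Seasonal total = 360.65 mm

361 mm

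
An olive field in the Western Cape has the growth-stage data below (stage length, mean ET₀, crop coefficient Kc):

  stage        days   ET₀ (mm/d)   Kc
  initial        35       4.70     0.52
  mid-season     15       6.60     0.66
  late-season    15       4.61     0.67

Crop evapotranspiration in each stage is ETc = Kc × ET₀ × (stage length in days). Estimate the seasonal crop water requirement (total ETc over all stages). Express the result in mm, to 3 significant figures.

197 mm

initial: 0.52 × 4.70 × 35 = 85.54 mm
mid-season: 0.66 × 6.60 × 15 = 65.34 mm
late-season: 0.67 × 4.61 × 15 = 46.33 mm
Seasonal total = 197.21 mm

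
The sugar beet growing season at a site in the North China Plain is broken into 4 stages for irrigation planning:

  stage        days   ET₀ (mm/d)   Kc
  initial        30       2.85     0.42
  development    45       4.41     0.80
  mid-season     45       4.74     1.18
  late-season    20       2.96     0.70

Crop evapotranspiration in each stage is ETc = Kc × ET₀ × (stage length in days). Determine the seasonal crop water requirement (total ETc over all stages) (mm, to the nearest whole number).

488 mm

initial: 0.42 × 2.85 × 30 = 35.91 mm
development: 0.80 × 4.41 × 45 = 158.76 mm
mid-season: 1.18 × 4.74 × 45 = 251.69 mm
late-season: 0.70 × 2.96 × 20 = 41.44 mm
Seasonal total = 487.80 mm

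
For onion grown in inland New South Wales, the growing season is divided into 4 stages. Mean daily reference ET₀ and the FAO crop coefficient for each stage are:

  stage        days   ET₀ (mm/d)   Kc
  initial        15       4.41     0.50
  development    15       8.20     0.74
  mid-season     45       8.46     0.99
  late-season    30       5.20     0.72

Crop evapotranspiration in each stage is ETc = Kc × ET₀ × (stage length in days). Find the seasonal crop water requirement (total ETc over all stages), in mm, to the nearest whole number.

initial: 0.50 × 4.41 × 15 = 33.08 mm
development: 0.74 × 8.20 × 15 = 91.02 mm
mid-season: 0.99 × 8.46 × 45 = 376.89 mm
late-season: 0.72 × 5.20 × 30 = 112.32 mm
Seasonal total = 613.31 mm

613 mm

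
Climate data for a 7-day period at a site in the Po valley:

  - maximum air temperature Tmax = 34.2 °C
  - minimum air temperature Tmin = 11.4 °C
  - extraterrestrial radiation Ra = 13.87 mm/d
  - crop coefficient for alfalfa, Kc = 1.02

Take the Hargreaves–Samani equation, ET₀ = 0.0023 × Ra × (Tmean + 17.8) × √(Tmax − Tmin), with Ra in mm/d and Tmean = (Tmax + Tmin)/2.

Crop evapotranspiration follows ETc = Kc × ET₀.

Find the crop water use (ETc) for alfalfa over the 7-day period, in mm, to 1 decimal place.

44.2 mm

Tmean = (34.2 + 11.4)/2 = 22.80 °C
ET₀ = 0.0023 × 13.87 × (22.80 + 17.8) × √22.8 = 0.0023 × 13.87 × 40.60 × 4.7749 = 6.1844 mm/d
ETc = Kc × ET₀ = 1.02 × 6.1844 = 6.3081 mm/d
Over 7 days: 6.3081 × 7 = 44.157 mm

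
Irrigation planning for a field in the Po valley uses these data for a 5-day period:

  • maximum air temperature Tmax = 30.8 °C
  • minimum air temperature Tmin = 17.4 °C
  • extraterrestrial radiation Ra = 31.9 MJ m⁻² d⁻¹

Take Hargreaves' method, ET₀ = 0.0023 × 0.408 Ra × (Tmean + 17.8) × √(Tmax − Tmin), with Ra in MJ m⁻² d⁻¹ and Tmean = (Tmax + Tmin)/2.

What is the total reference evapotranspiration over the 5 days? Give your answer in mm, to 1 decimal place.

23.0 mm

Tmean = (30.8 + 17.4)/2 = 24.10 °C
0.408 Ra = 0.408 × 31.9 = 13.0152 mm/d equivalent
ET₀ = 0.0023 × 13.0152 × (24.10 + 17.8) × √13.4 = 0.0023 × 13.0152 × 41.90 × 3.6606 = 4.5914 mm/d
Over 5 days: 4.5914 × 5 = 22.957 mm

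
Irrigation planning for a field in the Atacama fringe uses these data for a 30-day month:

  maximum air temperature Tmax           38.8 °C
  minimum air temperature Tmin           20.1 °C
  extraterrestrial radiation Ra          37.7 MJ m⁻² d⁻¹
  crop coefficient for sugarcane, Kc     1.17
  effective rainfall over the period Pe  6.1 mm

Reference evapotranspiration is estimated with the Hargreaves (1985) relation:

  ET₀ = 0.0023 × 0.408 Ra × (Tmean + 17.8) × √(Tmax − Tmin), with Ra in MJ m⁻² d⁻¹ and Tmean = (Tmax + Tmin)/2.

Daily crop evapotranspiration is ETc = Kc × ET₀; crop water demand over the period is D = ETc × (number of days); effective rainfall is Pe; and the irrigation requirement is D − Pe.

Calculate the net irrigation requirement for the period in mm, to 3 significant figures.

248 mm

Tmean = (38.8 + 20.1)/2 = 29.45 °C
0.408 Ra = 0.408 × 37.7 = 15.3816 mm/d equivalent
ET₀ = 0.0023 × 15.3816 × (29.45 + 17.8) × √18.7 = 0.0023 × 15.3816 × 47.25 × 4.3243 = 7.2285 mm/d
ETc = Kc × ET₀ = 1.17 × 7.2285 = 8.4573 mm/d
Crop demand D = ETc × 30 d = 8.4573 × 30 = 253.719 mm
D − Pe = 253.719 − 6.1 = 247.619 mm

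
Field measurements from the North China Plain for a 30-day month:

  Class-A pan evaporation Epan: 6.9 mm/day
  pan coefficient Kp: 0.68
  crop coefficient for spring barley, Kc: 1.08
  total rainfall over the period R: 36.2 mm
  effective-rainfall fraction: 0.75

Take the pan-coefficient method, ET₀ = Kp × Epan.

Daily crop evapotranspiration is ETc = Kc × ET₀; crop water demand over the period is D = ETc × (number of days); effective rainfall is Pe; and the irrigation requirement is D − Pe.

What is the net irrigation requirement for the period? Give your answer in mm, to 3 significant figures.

ET₀ = 0.68 × 6.9 = 4.6920 mm/d
ETc = Kc × ET₀ = 1.08 × 4.6920 = 5.0674 mm/d
Crop demand D = ETc × 30 d = 5.0674 × 30 = 152.022 mm
Pe = 0.75 × 36.2 = 27.150 mm
D − Pe = 152.022 − 27.150 = 124.872 mm

125 mm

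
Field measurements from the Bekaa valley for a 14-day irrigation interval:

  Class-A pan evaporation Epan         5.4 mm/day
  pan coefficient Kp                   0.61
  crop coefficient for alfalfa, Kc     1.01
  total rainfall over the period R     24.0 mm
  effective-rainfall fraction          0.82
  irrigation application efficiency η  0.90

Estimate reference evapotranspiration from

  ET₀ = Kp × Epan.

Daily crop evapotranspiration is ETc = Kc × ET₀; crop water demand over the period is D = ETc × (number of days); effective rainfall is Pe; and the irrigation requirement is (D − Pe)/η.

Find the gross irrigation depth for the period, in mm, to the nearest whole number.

30 mm

ET₀ = 0.61 × 5.4 = 3.2940 mm/d
ETc = Kc × ET₀ = 1.01 × 3.2940 = 3.3269 mm/d
Crop demand D = ETc × 14 d = 3.3269 × 14 = 46.577 mm
Pe = 0.82 × 24.0 = 19.680 mm
D − Pe = 46.577 − 19.680 = 26.897 mm
Gross irrigation = 26.897 / 0.90 = 29.886 mm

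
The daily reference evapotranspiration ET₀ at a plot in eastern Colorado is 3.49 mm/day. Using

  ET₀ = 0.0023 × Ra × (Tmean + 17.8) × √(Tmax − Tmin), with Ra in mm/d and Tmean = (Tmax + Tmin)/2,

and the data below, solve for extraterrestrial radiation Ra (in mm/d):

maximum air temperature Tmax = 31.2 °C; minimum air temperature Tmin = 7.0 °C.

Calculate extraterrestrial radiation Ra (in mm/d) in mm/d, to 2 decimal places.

8.36 mm/d

Tmean = 19.10 °C; √ΔT = 4.9193
Ra = ET₀ / [0.0023 × (Tmean+17.8) × √ΔT] = 3.49 / (0.0023 × 36.90 × 4.9193) = 8.359 mm/d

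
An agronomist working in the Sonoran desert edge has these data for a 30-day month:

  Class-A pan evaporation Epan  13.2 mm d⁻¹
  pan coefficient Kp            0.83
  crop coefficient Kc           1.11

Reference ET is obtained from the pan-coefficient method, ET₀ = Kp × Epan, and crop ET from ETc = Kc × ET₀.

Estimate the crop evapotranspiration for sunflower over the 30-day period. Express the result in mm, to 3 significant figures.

ET₀ = 0.83 × 13.2 = 10.9560 mm/d
ETc = Kc × ET₀ = 1.11 × 10.9560 = 12.1612 mm/d
Over 30 days: 12.1612 × 30 = 364.836 mm

365 mm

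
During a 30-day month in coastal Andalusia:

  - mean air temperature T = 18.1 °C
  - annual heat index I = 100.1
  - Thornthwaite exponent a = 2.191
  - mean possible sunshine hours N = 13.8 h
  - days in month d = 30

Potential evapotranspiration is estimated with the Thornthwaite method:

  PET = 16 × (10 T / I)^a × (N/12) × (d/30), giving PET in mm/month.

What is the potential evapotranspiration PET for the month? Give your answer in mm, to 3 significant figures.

67.4 mm

10T/I = 10 × 18.1 / 100.1 = 1.8082
(10T/I)^a = 1.8082^2.191 = 3.6612
Uncorrected PET = 16 × 3.6612 = 58.579 mm
Correction = (N/12)(d/30) = (13.8/12)(30/30) = 1.1500
PET = 58.579 × 1.1500 = 67.366 mm/month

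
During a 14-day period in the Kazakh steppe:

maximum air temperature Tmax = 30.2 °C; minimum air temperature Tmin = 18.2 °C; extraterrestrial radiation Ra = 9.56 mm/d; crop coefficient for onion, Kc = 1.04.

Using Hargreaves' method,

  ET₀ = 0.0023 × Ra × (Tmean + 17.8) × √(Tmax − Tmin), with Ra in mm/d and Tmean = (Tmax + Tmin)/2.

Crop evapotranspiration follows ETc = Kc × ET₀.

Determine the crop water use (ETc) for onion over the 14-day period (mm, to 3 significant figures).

46.6 mm

Tmean = (30.2 + 18.2)/2 = 24.20 °C
ET₀ = 0.0023 × 9.56 × (24.20 + 17.8) × √12.0 = 0.0023 × 9.56 × 42.00 × 3.4641 = 3.1991 mm/d
ETc = Kc × ET₀ = 1.04 × 3.1991 = 3.3271 mm/d
Over 14 days: 3.3271 × 14 = 46.579 mm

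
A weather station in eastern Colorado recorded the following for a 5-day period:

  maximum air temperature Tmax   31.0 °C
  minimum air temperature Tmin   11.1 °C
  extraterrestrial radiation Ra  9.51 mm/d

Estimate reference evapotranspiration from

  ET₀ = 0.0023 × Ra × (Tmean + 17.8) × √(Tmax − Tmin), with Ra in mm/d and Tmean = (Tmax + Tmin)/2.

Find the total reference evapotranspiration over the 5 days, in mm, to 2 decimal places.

Tmean = (31.0 + 11.1)/2 = 21.05 °C
ET₀ = 0.0023 × 9.51 × (21.05 + 17.8) × √19.9 = 0.0023 × 9.51 × 38.85 × 4.4609 = 3.7907 mm/d
Over 5 days: 3.7907 × 5 = 18.954 mm

18.95 mm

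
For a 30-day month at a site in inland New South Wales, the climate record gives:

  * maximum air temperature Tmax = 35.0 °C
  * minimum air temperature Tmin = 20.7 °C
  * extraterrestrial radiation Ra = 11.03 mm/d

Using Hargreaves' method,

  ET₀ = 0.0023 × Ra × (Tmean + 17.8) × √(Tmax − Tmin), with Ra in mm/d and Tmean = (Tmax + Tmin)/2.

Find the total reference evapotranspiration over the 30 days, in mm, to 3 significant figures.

131 mm

Tmean = (35.0 + 20.7)/2 = 27.85 °C
ET₀ = 0.0023 × 11.03 × (27.85 + 17.8) × √14.3 = 0.0023 × 11.03 × 45.65 × 3.7815 = 4.3793 mm/d
Over 30 days: 4.3793 × 30 = 131.379 mm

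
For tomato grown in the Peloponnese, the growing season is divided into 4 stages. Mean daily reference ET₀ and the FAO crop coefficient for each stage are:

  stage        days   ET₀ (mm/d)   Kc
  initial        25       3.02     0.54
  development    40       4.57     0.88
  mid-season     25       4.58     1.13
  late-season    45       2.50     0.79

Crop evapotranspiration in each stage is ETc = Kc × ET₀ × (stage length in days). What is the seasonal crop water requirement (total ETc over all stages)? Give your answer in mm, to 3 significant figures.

initial: 0.54 × 3.02 × 25 = 40.77 mm
development: 0.88 × 4.57 × 40 = 160.86 mm
mid-season: 1.13 × 4.58 × 25 = 129.39 mm
late-season: 0.79 × 2.50 × 45 = 88.88 mm
Seasonal total = 419.90 mm

420 mm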